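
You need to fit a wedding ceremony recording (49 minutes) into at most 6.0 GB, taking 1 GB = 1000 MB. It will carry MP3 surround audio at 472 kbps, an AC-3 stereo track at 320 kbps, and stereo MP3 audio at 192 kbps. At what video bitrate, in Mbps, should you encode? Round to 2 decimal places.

Budget: 6.0 GB = 48000.0 Mb.
49 min = 2940 s
Total bitrate budget: 48000.0 Mb / 2940 s = 16.327 Mbps.
Audio total: 472 + 320 + 192 = 984 kbps = 0.984 Mbps.
Video: 16.327 − 0.984 = 15.343 Mbps.

15.34 Mbps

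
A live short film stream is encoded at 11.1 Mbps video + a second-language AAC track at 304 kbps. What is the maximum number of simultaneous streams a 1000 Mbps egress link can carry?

Audio: 304 kbps = 0.304 Mbps.
Per-viewer media rate: 11.404 Mbps.
1000 Mbps = 1,000 Mbps; 1,000 / 11.404 = 87.69 → 87 viewers.

87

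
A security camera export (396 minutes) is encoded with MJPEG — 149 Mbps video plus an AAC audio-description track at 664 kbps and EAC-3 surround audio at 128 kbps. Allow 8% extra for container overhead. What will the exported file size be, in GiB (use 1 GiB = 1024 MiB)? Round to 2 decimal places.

396 min = 23760 s
Audio total: 664 + 128 = 792 kbps = 0.792 Mbps.
Total bitrate: 149 + 0.792 = 149.792 Mbps.
Stream data: 149.792 Mbps × 23760 s = 3559057.9 Mb.
With 8% container overhead: ×1.08.
3,843,783 Mb = 480,472,819,200 bytes ÷ 1,073,741,824 = 447.5 GiB.

447.48 GiB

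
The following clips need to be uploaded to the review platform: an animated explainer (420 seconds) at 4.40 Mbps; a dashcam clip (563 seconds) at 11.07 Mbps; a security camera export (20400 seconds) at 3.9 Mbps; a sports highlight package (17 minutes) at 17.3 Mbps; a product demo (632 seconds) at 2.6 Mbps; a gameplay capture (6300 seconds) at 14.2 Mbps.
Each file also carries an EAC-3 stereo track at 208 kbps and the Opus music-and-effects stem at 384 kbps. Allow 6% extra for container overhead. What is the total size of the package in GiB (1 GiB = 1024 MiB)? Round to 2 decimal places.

26.38 GiB

Audio total: 208 + 384 = 592 kbps = 0.592 Mbps.
animated explainer: 4.992 Mbps × 420 s × 1.06 = 2222.4 Mb
dashcam clip: 11.662 Mbps × 563 s × 1.06 = 6959.6 Mb
security camera export: 4.492 Mbps × 20400 s × 1.06 = 97135.0 Mb
sports highlight package: 17.892 Mbps × 1020 s × 1.06 = 19344.8 Mb
product demo: 3.192 Mbps × 632 s × 1.06 = 2138.4 Mb
gameplay capture: 14.792 Mbps × 6300 s × 1.06 = 98781.0 Mb
Total: 226581.3 Mb = 28322.7 MB.
= 26.38 GiB.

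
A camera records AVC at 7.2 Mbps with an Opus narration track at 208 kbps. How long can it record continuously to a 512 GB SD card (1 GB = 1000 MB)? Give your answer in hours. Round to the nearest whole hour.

Audio: 208 kbps = 0.208 Mbps.
Total bitrate: 7.2 + 0.208 = 7.408 Mbps.
Capacity: 512 GB = 4,096,000 Mb.
Recording time: 4,096,000 / 7.408 = 552,916 s ≈ 154 hours.

154 hours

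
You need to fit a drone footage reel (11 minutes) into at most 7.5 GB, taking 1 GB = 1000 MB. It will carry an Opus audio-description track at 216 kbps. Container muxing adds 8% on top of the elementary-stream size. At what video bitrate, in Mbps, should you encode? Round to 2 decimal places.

83.96 Mbps

Budget: 7.5 GB = 60000.0 Mb.
Stream payload after overhead: 60000.0 / 1.08 = 55555.6 Mb.
11 min = 660 s
Total bitrate budget: 55555.6 Mb / 660 s = 84.175 Mbps.
Audio: 216 kbps = 0.216 Mbps.
Video: 84.175 − 0.216 = 83.959 Mbps.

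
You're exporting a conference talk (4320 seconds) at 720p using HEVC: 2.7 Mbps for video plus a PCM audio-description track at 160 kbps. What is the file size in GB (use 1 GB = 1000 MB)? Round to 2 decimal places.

1.54 GB

Audio: 160 kbps = 0.160 Mbps.
Total bitrate: 2.7 + 0.160 = 2.860 Mbps.
Stream data: 2.860 Mbps × 4320 s = 12355.2 Mb.
12,355 Mb ÷ 8 = 1,544 MB → 1.544 GB.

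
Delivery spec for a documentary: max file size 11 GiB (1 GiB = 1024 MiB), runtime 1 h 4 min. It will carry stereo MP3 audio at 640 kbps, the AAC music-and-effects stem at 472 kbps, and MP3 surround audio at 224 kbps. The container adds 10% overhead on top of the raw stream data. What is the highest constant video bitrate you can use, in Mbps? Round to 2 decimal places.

21.03 Mbps

Budget: 11 GiB = 94489.3 Mb.
Stream payload after overhead: 94489.3 / 1.10 = 85899.3 Mb.
1 h 4 min = 64 min = 3840 s
Total bitrate budget: 85899.3 Mb / 3840 s = 22.370 Mbps.
Audio total: 640 + 472 + 224 = 1336 kbps = 1.336 Mbps.
Video: 22.370 − 1.336 = 21.034 Mbps.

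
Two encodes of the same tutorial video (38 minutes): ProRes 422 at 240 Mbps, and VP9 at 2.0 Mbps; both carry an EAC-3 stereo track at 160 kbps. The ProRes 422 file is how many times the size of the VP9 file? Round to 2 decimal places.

38 min = 2280 s
Audio: 160 kbps = 0.160 Mbps.
ProRes 422: 240.160 Mbps × 2280 s = 547564.8 Mb = 68.446 GB.
VP9: 2.160 Mbps × 2280 s = 4924.8 Mb = 0.616 GB.
Ratio: 68.446 / 0.616 = 111.185.

111.19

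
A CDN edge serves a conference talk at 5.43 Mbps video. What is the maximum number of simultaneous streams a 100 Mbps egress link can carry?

100 Mbps = 100.0 Mbps; 100.0 / 5.430 = 18.42 → 18 viewers.

18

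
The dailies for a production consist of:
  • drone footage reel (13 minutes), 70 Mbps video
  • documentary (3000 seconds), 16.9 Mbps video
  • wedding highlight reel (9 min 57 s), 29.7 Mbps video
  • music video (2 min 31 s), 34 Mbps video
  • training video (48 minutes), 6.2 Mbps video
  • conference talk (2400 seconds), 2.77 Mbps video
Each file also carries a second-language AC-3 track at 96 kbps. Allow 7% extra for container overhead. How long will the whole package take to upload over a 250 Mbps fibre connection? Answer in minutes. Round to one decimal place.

11.0 minutes

Audio: 96 kbps = 0.096 Mbps.
drone footage reel: 70.096 Mbps × 780 s × 1.07 = 58502.1 Mb
documentary: 16.996 Mbps × 3000 s × 1.07 = 54557.2 Mb
wedding highlight reel: 29.796 Mbps × 597 s × 1.07 = 19033.4 Mb
music video: 34.096 Mbps × 151 s × 1.07 = 5508.9 Mb
training video: 6.296 Mbps × 2880 s × 1.07 = 19401.8 Mb
conference talk: 2.866 Mbps × 2400 s × 1.07 = 7359.9 Mb
Total: 164363.2 Mb = 20545.4 MB.
At 250 Mbps: 164363.2 / 250 = 657 s ≈ 11 minutes.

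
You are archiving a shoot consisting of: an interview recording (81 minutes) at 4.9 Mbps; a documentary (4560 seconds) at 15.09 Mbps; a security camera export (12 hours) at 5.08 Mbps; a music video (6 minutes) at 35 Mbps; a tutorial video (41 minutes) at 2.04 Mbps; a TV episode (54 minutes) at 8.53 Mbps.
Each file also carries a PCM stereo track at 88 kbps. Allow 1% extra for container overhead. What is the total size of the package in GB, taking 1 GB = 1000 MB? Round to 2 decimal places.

Audio: 88 kbps = 0.088 Mbps.
interview recording: 4.988 Mbps × 4860 s × 1.01 = 24484.1 Mb
documentary: 15.178 Mbps × 4560 s × 1.01 = 69903.8 Mb
security camera export: 5.168 Mbps × 43200 s × 1.01 = 225490.2 Mb
music video: 35.088 Mbps × 360 s × 1.01 = 12758.0 Mb
tutorial video: 2.128 Mbps × 2460 s × 1.01 = 5287.2 Mb
TV episode: 8.618 Mbps × 3240 s × 1.01 = 28201.5 Mb
Total: 366124.8 Mb = 45765.6 MB.
= 45.77 GB.

45.77 GB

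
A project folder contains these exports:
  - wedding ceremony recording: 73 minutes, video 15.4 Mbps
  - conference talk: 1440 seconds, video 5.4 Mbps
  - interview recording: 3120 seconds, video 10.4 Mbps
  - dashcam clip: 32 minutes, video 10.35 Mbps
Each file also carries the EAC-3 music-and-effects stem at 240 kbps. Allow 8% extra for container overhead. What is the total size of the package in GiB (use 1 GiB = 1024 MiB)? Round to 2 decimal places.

Audio: 240 kbps = 0.240 Mbps.
wedding ceremony recording: 15.640 Mbps × 4380 s × 1.08 = 73983.5 Mb
conference talk: 5.640 Mbps × 1440 s × 1.08 = 8771.3 Mb
interview recording: 10.640 Mbps × 3120 s × 1.08 = 35852.5 Mb
dashcam clip: 10.590 Mbps × 1920 s × 1.08 = 21959.4 Mb
Total: 140566.8 Mb = 17570.8 MB.
= 16.36 GiB.

16.36 GiB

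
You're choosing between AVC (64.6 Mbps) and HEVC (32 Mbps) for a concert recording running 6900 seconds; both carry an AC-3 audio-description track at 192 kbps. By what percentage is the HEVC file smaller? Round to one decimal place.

50.3%

Audio: 192 kbps = 0.192 Mbps.
AVC: 64.792 Mbps × 6900 s = 447064.8 Mb = 55.883 GB.
HEVC: 32.192 Mbps × 6900 s = 222124.8 Mb = 27.766 GB.
Reduction: (1 − 27.766/55.883) × 100 = 50.31%.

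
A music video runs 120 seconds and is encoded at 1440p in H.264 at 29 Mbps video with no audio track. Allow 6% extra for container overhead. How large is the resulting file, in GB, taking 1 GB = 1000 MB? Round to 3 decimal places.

Total bitrate: 29 Mbps.
Stream data: 29.000 Mbps × 120 s = 3480.0 Mb.
With 6% container overhead: ×1.06.
3,689 Mb ÷ 8 = 461.1 MB → 0.4611 GB.

0.461 GB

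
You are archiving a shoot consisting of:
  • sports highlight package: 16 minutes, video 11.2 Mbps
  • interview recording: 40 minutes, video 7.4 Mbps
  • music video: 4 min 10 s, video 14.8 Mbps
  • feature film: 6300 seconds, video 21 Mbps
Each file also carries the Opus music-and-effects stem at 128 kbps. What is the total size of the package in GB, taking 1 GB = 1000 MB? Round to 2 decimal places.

20.72 GB

Audio: 128 kbps = 0.128 Mbps.
sports highlight package: 11.328 Mbps × 960 s = 10874.9 Mb
interview recording: 7.528 Mbps × 2400 s = 18067.2 Mb
music video: 14.928 Mbps × 250 s = 3732.0 Mb
feature film: 21.128 Mbps × 6300 s = 133106.4 Mb
Total: 165780.5 Mb = 20722.6 MB.
= 20.72 GB.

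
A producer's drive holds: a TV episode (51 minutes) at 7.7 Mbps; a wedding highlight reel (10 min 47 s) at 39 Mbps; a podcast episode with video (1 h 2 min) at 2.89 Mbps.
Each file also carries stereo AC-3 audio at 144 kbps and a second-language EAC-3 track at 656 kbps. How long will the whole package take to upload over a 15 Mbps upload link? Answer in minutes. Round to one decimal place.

72.8 minutes

Audio total: 144 + 656 = 800 kbps = 0.800 Mbps.
TV episode: 8.500 Mbps × 3060 s = 26010.0 Mb
wedding highlight reel: 39.800 Mbps × 647 s = 25750.6 Mb
podcast episode with video: 3.690 Mbps × 3720 s = 13726.8 Mb
Total: 65487.4 Mb = 8185.9 MB.
At 15 Mbps: 65487.4 / 15 = 4366 s ≈ 72.8 minutes.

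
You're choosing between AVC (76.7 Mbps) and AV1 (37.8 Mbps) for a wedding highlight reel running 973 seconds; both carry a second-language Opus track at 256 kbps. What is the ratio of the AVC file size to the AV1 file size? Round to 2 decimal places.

2.02

Audio: 256 kbps = 0.256 Mbps.
AVC: 76.956 Mbps × 973 s = 74878.2 Mb = 8.717 GiB.
AV1: 38.056 Mbps × 973 s = 37028.5 Mb = 4.311 GiB.
Ratio: 8.717 / 4.311 = 2.022.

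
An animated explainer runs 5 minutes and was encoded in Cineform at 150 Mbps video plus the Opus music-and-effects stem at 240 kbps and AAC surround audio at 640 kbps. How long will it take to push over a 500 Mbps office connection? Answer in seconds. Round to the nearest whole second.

91 seconds

5 min = 300 s
Audio total: 240 + 640 = 880 kbps = 0.880 Mbps.
Total bitrate: 150.880 Mbps.
File: 150.880 Mbps × 300 s = 45264.0 Mb.
At 500 Mbps: 45264.0 / 500 = 90.5 s ≈ 90.5 seconds.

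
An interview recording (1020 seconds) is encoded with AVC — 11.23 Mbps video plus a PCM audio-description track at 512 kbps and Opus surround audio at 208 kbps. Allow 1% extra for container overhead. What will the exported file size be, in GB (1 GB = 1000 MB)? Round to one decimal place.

1.5 GB

Audio total: 512 + 208 = 720 kbps = 0.720 Mbps.
Total bitrate: 11.23 + 0.720 = 11.950 Mbps.
Stream data: 11.950 Mbps × 1020 s = 12189.0 Mb.
With 1% container overhead: ×1.01.
12,311 Mb ÷ 8 = 1,539 MB → 1.539 GB.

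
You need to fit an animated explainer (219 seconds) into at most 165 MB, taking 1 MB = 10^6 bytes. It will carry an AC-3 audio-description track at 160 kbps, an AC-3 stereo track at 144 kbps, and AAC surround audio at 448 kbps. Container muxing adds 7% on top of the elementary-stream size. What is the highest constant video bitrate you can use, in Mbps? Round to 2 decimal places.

Budget: 165 MB = 1320.0 Mb.
Stream payload after overhead: 1320.0 / 1.07 = 1233.6 Mb.
Total bitrate budget: 1233.6 Mb / 219 s = 5.633 Mbps.
Audio total: 160 + 144 + 448 = 752 kbps = 0.752 Mbps.
Video: 5.633 − 0.752 = 4.881 Mbps.

4.88 Mbps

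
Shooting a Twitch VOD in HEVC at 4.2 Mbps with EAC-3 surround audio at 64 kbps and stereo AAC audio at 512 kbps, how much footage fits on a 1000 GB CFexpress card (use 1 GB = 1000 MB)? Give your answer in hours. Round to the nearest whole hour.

Audio total: 64 + 512 = 576 kbps = 0.576 Mbps.
Total bitrate: 4.2 + 0.576 = 4.776 Mbps.
Capacity: 1000 GB = 8,000,000 Mb.
Recording time: 8,000,000 / 4.776 = 1,675,042 s ≈ 465 hours.

465 hours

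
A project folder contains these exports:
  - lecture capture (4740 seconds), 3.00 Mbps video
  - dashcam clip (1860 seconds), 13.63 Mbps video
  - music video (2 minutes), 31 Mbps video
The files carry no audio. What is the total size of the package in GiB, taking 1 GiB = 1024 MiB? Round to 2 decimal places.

5.04 GiB

lecture capture: 3.000 Mbps × 4740 s = 14220.0 Mb
dashcam clip: 13.630 Mbps × 1860 s = 25351.8 Mb
music video: 31.000 Mbps × 120 s = 3720.0 Mb
Total: 43291.8 Mb = 5411.5 MB.
= 5.040 GiB.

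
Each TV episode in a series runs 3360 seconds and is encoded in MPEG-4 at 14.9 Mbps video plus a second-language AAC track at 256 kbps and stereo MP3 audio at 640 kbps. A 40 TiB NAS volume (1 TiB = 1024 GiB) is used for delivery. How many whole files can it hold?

6629

Audio total: 256 + 640 = 896 kbps = 0.896 Mbps.
Total bitrate: 15.796 Mbps.
Per item: 15.796 Mbps × 3360 s = 53,075 Mb = 6,634 MB.
Capacity: 40 TiB = 351,843,721 Mb; 6629.23 items → 6629 complete.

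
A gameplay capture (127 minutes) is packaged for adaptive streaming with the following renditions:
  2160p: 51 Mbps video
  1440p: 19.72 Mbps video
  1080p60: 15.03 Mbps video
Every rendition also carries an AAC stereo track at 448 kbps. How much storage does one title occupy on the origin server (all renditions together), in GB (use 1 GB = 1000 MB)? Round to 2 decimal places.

127 min = 7620 s
Audio: 448 kbps = 0.448 Mbps.
Sum of rendition bitrates: (51+0.448) + (19.72+0.448) + (15.03+0.448) = 87.094 Mbps.
× 7620 s = 663,656 Mb = 82,957 MB = 82.96 GB.

82.96 GB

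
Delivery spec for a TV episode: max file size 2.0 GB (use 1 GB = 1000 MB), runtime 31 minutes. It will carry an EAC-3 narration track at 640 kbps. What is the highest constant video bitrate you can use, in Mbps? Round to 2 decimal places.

7.96 Mbps

Budget: 2.0 GB = 16000.0 Mb.
31 min = 1860 s
Total bitrate budget: 16000.0 Mb / 1860 s = 8.602 Mbps.
Audio: 640 kbps = 0.640 Mbps.
Video: 8.602 − 0.640 = 7.962 Mbps.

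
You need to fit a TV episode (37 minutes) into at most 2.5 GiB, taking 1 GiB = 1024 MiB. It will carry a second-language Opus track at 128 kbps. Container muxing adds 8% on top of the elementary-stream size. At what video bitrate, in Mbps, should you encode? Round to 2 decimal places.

Budget: 2.5 GiB = 21474.8 Mb.
Stream payload after overhead: 21474.8 / 1.08 = 19884.1 Mb.
37 min = 2220 s
Total bitrate budget: 19884.1 Mb / 2220 s = 8.957 Mbps.
Audio: 128 kbps = 0.128 Mbps.
Video: 8.957 − 0.128 = 8.829 Mbps.

8.83 Mbps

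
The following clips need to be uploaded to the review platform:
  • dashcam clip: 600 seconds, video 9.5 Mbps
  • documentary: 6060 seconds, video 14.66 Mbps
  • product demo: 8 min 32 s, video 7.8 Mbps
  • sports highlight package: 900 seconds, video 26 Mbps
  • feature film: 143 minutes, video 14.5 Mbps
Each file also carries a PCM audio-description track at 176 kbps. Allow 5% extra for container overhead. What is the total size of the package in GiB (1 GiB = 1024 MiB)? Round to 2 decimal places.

Audio: 176 kbps = 0.176 Mbps.
dashcam clip: 9.676 Mbps × 600 s × 1.05 = 6095.9 Mb
documentary: 14.836 Mbps × 6060 s × 1.05 = 94401.5 Mb
product demo: 7.976 Mbps × 512 s × 1.05 = 4287.9 Mb
sports highlight package: 26.176 Mbps × 900 s × 1.05 = 24736.3 Mb
feature film: 14.676 Mbps × 8580 s × 1.05 = 132216.1 Mb
Total: 261737.6 Mb = 32717.2 MB.
= 30.47 GiB.

30.47 GiB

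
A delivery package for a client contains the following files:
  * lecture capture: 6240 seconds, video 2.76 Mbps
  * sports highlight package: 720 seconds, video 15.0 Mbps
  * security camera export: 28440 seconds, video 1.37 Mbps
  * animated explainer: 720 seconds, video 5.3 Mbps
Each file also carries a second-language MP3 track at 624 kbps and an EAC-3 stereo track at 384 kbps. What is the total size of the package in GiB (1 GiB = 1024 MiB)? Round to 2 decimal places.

Audio total: 624 + 384 = 1008 kbps = 1.008 Mbps.
lecture capture: 3.768 Mbps × 6240 s = 23512.3 Mb
sports highlight package: 16.008 Mbps × 720 s = 11525.8 Mb
security camera export: 2.378 Mbps × 28440 s = 67630.3 Mb
animated explainer: 6.308 Mbps × 720 s = 4541.8 Mb
Total: 107210.2 Mb = 13401.3 MB.
= 12.48 GiB.

12.48 GiB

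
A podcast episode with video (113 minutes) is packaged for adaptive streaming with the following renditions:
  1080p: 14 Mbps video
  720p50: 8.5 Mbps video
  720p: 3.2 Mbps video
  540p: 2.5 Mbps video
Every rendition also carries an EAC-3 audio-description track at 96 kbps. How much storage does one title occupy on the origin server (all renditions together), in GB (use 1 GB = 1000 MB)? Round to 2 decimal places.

113 min = 6780 s
Audio: 96 kbps = 0.096 Mbps.
Sum of rendition bitrates: (14+0.096) + (8.5+0.096) + (3.2+0.096) + (2.5+0.096) = 28.584 Mbps.
× 6780 s = 193,800 Mb = 24,225 MB = 24.22 GB.

24.22 GB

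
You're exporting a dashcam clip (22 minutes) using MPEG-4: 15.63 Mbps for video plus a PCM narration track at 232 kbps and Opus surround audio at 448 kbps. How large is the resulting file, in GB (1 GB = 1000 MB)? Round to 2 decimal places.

22 min = 1320 s
Audio total: 232 + 448 = 680 kbps = 0.680 Mbps.
Total bitrate: 15.63 + 0.680 = 16.310 Mbps.
Stream data: 16.310 Mbps × 1320 s = 21529.2 Mb.
21,529 Mb ÷ 8 = 2,691 MB → 2.691 GB.

2.69 GB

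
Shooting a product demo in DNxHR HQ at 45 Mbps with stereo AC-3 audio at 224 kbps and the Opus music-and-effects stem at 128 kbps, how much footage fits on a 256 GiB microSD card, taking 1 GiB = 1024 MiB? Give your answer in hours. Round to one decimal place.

13.5 hours

Audio total: 224 + 128 = 352 kbps = 0.352 Mbps.
Total bitrate: 45 + 0.352 = 45.352 Mbps.
Capacity: 256 GiB = 2,199,023 Mb.
Recording time: 2,199,023 / 45.352 = 48,488 s ≈ 13.5 hours.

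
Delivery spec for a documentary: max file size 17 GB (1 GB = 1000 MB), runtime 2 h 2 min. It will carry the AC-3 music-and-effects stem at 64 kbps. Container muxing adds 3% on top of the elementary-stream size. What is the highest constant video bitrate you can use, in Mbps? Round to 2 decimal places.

Budget: 17 GB = 136000.0 Mb.
Stream payload after overhead: 136000.0 / 1.03 = 132038.8 Mb.
2 h 2 min = 122 min = 7320 s
Total bitrate budget: 132038.8 Mb / 7320 s = 18.038 Mbps.
Audio: 64 kbps = 0.064 Mbps.
Video: 18.038 − 0.064 = 17.974 Mbps.

17.97 Mbps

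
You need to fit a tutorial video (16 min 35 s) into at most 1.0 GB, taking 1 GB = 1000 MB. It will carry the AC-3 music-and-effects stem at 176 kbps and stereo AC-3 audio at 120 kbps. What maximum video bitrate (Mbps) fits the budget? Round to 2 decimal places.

Budget: 1.0 GB = 8000.0 Mb.
16 min 35 s = 995 s
Total bitrate budget: 8000.0 Mb / 995 s = 8.040 Mbps.
Audio total: 176 + 120 = 296 kbps = 0.296 Mbps.
Video: 8.040 − 0.296 = 7.744 Mbps.

7.74 Mbps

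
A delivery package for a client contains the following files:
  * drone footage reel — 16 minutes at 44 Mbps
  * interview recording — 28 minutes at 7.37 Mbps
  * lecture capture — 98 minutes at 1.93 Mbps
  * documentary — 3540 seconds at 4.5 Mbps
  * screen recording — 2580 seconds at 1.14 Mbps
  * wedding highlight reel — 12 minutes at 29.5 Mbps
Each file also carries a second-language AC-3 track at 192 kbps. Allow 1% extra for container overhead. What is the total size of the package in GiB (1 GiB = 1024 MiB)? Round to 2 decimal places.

12.82 GiB

Audio: 192 kbps = 0.192 Mbps.
drone footage reel: 44.192 Mbps × 960 s × 1.01 = 42848.6 Mb
interview recording: 7.562 Mbps × 1680 s × 1.01 = 12831.2 Mb
lecture capture: 2.122 Mbps × 5880 s × 1.01 = 12602.1 Mb
documentary: 4.692 Mbps × 3540 s × 1.01 = 16775.8 Mb
screen recording: 1.332 Mbps × 2580 s × 1.01 = 3470.9 Mb
wedding highlight reel: 29.692 Mbps × 720 s × 1.01 = 21592.0 Mb
Total: 110120.6 Mb = 13765.1 MB.
= 12.82 GiB.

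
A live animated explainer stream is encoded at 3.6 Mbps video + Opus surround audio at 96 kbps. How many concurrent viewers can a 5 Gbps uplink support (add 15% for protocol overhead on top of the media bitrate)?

Audio: 96 kbps = 0.096 Mbps.
Per-viewer media rate: 3.696 Mbps.
On the wire with 15% overhead: 4.250 Mbps.
5 Gbps = 5,000 Mbps; 5,000 / 4.250 = 1176.36 → 1176 viewers.

1176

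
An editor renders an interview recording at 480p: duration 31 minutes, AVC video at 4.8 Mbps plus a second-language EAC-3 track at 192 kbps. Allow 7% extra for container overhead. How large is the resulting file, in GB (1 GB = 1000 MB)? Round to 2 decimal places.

1.24 GB

31 min = 1860 s
Audio: 192 kbps = 0.192 Mbps.
Total bitrate: 4.8 + 0.192 = 4.992 Mbps.
Stream data: 4.992 Mbps × 1860 s = 9285.1 Mb.
With 7% container overhead: ×1.07.
9,935 Mb ÷ 8 = 1,242 MB → 1.242 GB.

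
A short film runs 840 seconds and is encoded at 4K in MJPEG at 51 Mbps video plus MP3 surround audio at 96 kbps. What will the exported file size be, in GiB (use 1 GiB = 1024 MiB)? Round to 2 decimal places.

Audio: 96 kbps = 0.096 Mbps.
Total bitrate: 51 + 0.096 = 51.096 Mbps.
Stream data: 51.096 Mbps × 840 s = 42920.6 Mb.
42,921 Mb = 5,365,080,000 bytes ÷ 1,073,741,824 = 4.997 GiB.

5.00 GiB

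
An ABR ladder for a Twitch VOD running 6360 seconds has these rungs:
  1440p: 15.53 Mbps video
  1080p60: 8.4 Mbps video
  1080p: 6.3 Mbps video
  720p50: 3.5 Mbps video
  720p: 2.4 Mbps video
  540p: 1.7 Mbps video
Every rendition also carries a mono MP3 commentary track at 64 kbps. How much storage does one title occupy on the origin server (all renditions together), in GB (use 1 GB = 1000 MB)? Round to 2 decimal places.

30.38 GB

Audio: 64 kbps = 0.064 Mbps.
Sum of rendition bitrates: (15.53+0.064) + (8.4+0.064) + (6.3+0.064) + (3.5+0.064) + (2.4+0.064) + (1.7+0.064) = 38.214 Mbps.
× 6360 s = 243,041 Mb = 30,380 MB = 30.38 GB.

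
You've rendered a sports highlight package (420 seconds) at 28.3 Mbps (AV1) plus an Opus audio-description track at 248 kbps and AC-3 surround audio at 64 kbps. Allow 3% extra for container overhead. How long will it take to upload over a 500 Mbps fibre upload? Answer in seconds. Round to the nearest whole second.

Audio total: 248 + 64 = 312 kbps = 0.312 Mbps.
Total bitrate: 28.612 Mbps.
File: 28.612 Mbps × 420 s = 12017.0 Mb.
With 3% container overhead: ×1.03. → 12377.6 Mb.
At 500 Mbps: 12377.6 / 500 = 24.8 s ≈ 24.8 seconds.

25 seconds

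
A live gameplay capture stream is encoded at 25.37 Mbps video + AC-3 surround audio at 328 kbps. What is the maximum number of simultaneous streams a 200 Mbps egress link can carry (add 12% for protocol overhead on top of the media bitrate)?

6

Audio: 328 kbps = 0.328 Mbps.
Per-viewer media rate: 25.698 Mbps.
On the wire with 12% overhead: 28.782 Mbps.
200 Mbps = 200.0 Mbps; 200.0 / 28.782 = 6.95 → 6 viewers.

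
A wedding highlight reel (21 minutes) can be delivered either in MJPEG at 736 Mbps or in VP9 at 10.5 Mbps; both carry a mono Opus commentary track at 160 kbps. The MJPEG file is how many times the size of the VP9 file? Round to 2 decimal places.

21 min = 1260 s
Audio: 160 kbps = 0.160 Mbps.
MJPEG: 736.160 Mbps × 1260 s = 927561.6 Mb = 115.945 GB.
VP9: 10.660 Mbps × 1260 s = 13431.6 Mb = 1.679 GB.
Ratio: 115.945 / 1.679 = 69.058.

69.06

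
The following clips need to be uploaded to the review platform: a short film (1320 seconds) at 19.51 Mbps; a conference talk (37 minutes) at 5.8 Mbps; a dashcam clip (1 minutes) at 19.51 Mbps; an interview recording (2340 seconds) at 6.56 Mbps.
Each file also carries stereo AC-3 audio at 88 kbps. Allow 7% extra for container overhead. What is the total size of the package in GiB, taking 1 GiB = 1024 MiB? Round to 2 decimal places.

Audio: 88 kbps = 0.088 Mbps.
short film: 19.598 Mbps × 1320 s × 1.07 = 27680.2 Mb
conference talk: 5.888 Mbps × 2220 s × 1.07 = 13986.4 Mb
dashcam clip: 19.598 Mbps × 60 s × 1.07 = 1258.2 Mb
interview recording: 6.648 Mbps × 2340 s × 1.07 = 16645.3 Mb
Total: 59570.0 Mb = 7446.3 MB.
= 6.935 GiB.

6.93 GiB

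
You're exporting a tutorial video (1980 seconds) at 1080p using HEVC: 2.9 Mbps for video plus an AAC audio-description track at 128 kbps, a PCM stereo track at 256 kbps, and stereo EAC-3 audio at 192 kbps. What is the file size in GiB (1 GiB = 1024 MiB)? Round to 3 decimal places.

0.801 GiB

Audio total: 128 + 256 + 192 = 576 kbps = 0.576 Mbps.
Total bitrate: 2.9 + 0.576 = 3.476 Mbps.
Stream data: 3.476 Mbps × 1980 s = 6882.5 Mb.
6,882 Mb = 860,310,000 bytes ÷ 1,073,741,824 = 0.8012 GiB.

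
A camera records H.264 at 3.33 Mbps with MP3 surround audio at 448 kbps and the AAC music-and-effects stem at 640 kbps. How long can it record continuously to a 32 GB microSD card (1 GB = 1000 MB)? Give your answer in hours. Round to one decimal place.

16.1 hours

Audio total: 448 + 640 = 1088 kbps = 1.088 Mbps.
Total bitrate: 3.33 + 1.088 = 4.418 Mbps.
Capacity: 32 GB = 256,000 Mb.
Recording time: 256,000 / 4.418 = 57,945 s ≈ 16.1 hours.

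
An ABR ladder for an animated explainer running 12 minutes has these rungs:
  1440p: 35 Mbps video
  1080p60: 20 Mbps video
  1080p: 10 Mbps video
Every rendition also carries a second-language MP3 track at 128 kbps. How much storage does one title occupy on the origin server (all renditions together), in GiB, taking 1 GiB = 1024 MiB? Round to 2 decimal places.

5.48 GiB

12 min = 720 s
Audio: 128 kbps = 0.128 Mbps.
Sum of rendition bitrates: (35+0.128) + (20+0.128) + (10+0.128) = 65.384 Mbps.
× 720 s = 47,076 Mb = 5,885 MB = 5.480 GiB.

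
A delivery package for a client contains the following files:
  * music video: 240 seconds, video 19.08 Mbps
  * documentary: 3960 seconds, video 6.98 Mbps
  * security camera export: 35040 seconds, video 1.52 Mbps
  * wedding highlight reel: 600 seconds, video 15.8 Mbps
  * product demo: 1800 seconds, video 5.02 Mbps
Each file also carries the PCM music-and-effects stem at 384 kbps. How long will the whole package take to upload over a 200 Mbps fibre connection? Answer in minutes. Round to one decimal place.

Audio: 384 kbps = 0.384 Mbps.
music video: 19.464 Mbps × 240 s = 4671.4 Mb
documentary: 7.364 Mbps × 3960 s = 29161.4 Mb
security camera export: 1.904 Mbps × 35040 s = 66716.2 Mb
wedding highlight reel: 16.184 Mbps × 600 s = 9710.4 Mb
product demo: 5.404 Mbps × 1800 s = 9727.2 Mb
Total: 119986.6 Mb = 14998.3 MB.
At 200 Mbps: 119986.6 / 200 = 600 s ≈ 10 minutes.

10.0 minutes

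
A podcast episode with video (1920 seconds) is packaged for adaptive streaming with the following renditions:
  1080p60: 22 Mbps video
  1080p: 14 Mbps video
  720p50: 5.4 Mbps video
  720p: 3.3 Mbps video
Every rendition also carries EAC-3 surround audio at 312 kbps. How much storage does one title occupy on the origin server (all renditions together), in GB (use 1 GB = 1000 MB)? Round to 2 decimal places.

11.03 GB

Audio: 312 kbps = 0.312 Mbps.
Sum of rendition bitrates: (22+0.312) + (14+0.312) + (5.4+0.312) + (3.3+0.312) = 45.948 Mbps.
× 1920 s = 88,220 Mb = 11,028 MB = 11.03 GB.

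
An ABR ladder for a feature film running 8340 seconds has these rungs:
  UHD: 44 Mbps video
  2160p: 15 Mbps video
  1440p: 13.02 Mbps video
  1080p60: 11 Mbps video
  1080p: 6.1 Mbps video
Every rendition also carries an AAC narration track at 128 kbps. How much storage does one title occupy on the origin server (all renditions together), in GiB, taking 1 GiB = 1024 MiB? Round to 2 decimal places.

Audio: 128 kbps = 0.128 Mbps.
Sum of rendition bitrates: (44+0.128) + (15+0.128) + (13.02+0.128) + (11+0.128) + (6.1+0.128) = 89.760 Mbps.
× 8340 s = 748,598 Mb = 93,575 MB = 87.15 GiB.

87.15 GiB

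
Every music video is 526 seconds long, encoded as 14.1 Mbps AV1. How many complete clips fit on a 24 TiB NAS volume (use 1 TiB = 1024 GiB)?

28464

Per item: 14.100 Mbps × 526 s = 7,417 Mb = 927.1 MB.
Capacity: 24 TiB = 211,106,233 Mb; 28464.02 items → 28464 complete.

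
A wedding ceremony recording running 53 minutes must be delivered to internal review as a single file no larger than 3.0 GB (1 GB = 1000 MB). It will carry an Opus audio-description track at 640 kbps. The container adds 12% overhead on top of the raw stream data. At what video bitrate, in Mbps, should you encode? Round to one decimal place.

6.1 Mbps

Budget: 3.0 GB = 24000.0 Mb.
Stream payload after overhead: 24000.0 / 1.12 = 21428.6 Mb.
53 min = 3180 s
Total bitrate budget: 21428.6 Mb / 3180 s = 6.739 Mbps.
Audio: 640 kbps = 0.640 Mbps.
Video: 6.739 − 0.640 = 6.099 Mbps.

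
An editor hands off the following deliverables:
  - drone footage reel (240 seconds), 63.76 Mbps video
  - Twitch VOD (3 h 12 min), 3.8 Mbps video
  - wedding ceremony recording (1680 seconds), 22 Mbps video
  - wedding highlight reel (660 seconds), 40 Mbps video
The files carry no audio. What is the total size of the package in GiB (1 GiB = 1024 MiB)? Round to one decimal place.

drone footage reel: 63.760 Mbps × 240 s = 15302.4 Mb
Twitch VOD: 3.800 Mbps × 11520 s = 43776.0 Mb
wedding ceremony recording: 22.000 Mbps × 1680 s = 36960.0 Mb
wedding highlight reel: 40.000 Mbps × 660 s = 26400.0 Mb
Total: 122438.4 Mb = 15304.8 MB.
= 14.25 GiB.

14.3 GiB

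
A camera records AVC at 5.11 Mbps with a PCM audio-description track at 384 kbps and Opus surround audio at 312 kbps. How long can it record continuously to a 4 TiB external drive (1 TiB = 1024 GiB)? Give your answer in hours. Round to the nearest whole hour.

Audio total: 384 + 312 = 696 kbps = 0.696 Mbps.
Total bitrate: 5.11 + 0.696 = 5.806 Mbps.
Capacity: 4 TiB = 35,184,372 Mb.
Recording time: 35,184,372 / 5.806 = 6,060,002 s ≈ 1,683 hours.

1683 hours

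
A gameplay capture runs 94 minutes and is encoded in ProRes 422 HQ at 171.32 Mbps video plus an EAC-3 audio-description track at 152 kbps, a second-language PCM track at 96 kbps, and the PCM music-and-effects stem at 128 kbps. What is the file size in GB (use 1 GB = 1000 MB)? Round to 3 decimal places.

121.046 GB

94 min = 5640 s
Audio total: 152 + 96 + 128 = 376 kbps = 0.376 Mbps.
Total bitrate: 171.32 + 0.376 = 171.696 Mbps.
Stream data: 171.696 Mbps × 5640 s = 968365.4 Mb.
968,365 Mb ÷ 8 = 121,046 MB → 121.0 GB.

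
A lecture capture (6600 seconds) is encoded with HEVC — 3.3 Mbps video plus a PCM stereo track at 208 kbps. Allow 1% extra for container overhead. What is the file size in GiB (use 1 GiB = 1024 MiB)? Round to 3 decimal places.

2.722 GiB

Audio: 208 kbps = 0.208 Mbps.
Total bitrate: 3.3 + 0.208 = 3.508 Mbps.
Stream data: 3.508 Mbps × 6600 s = 23152.8 Mb.
With 1% container overhead: ×1.01.
23,384 Mb = 2,923,041,000 bytes ÷ 1,073,741,824 = 2.722 GiB.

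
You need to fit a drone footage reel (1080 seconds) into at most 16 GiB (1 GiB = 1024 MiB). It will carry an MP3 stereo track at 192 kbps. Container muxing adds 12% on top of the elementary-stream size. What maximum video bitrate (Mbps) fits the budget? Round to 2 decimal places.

Budget: 16 GiB = 137439.0 Mb.
Stream payload after overhead: 137439.0 / 1.12 = 122713.4 Mb.
Total bitrate budget: 122713.4 Mb / 1080 s = 113.623 Mbps.
Audio: 192 kbps = 0.192 Mbps.
Video: 113.623 − 0.192 = 113.431 Mbps.

113.43 Mbps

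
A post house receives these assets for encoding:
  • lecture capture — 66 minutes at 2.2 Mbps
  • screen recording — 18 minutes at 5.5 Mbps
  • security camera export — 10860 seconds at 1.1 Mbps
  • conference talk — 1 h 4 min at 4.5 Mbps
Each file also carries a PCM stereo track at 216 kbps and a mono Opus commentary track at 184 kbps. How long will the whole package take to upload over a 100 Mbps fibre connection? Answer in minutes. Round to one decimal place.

Audio total: 216 + 184 = 400 kbps = 0.400 Mbps.
lecture capture: 2.600 Mbps × 3960 s = 10296.0 Mb
screen recording: 5.900 Mbps × 1080 s = 6372.0 Mb
security camera export: 1.500 Mbps × 10860 s = 16290.0 Mb
conference talk: 4.900 Mbps × 3840 s = 18816.0 Mb
Total: 51774.0 Mb = 6471.8 MB.
At 100 Mbps: 51774.0 / 100 = 518 s ≈ 8.63 minutes.

8.6 minutes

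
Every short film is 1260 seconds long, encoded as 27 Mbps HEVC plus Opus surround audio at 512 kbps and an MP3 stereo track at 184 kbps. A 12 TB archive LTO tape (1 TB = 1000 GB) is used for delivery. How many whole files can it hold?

Audio total: 512 + 184 = 696 kbps = 0.696 Mbps.
Total bitrate: 27.696 Mbps.
Per item: 27.696 Mbps × 1260 s = 34,897 Mb = 4,362 MB.
Capacity: 12 TB = 96,000,000 Mb; 2750.96 items → 2750 complete.

2750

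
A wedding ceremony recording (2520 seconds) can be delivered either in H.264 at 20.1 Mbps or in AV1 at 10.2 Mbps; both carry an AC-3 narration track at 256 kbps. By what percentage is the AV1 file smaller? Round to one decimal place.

Audio: 256 kbps = 0.256 Mbps.
H.264: 20.356 Mbps × 2520 s = 51297.1 Mb = 6.412 GB.
AV1: 10.456 Mbps × 2520 s = 26349.1 Mb = 3.294 GB.
Reduction: (1 − 3.294/6.412) × 100 = 48.63%.

48.6%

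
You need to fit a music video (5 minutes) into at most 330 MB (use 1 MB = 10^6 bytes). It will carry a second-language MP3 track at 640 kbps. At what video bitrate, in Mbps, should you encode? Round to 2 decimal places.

8.16 Mbps

Budget: 330 MB = 2640.0 Mb.
5 min = 300 s
Total bitrate budget: 2640.0 Mb / 300 s = 8.800 Mbps.
Audio: 640 kbps = 0.640 Mbps.
Video: 8.800 − 0.640 = 8.160 Mbps.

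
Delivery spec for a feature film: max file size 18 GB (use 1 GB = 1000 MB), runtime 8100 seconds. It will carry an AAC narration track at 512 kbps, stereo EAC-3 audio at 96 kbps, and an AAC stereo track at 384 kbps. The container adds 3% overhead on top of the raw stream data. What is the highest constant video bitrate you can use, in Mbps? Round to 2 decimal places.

16.27 Mbps

Budget: 18 GB = 144000.0 Mb.
Stream payload after overhead: 144000.0 / 1.03 = 139805.8 Mb.
Total bitrate budget: 139805.8 Mb / 8100 s = 17.260 Mbps.
Audio total: 512 + 96 + 384 = 992 kbps = 0.992 Mbps.
Video: 17.260 − 0.992 = 16.268 Mbps.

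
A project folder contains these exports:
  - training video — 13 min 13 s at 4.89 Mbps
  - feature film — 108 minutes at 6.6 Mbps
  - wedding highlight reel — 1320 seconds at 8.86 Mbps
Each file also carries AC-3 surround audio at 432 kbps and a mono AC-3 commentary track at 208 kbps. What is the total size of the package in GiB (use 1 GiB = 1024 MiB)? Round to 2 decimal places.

7.43 GiB

Audio total: 432 + 208 = 640 kbps = 0.640 Mbps.
training video: 5.530 Mbps × 793 s = 4385.3 Mb
feature film: 7.240 Mbps × 6480 s = 46915.2 Mb
wedding highlight reel: 9.500 Mbps × 1320 s = 12540.0 Mb
Total: 63840.5 Mb = 7980.1 MB.
= 7.432 GiB.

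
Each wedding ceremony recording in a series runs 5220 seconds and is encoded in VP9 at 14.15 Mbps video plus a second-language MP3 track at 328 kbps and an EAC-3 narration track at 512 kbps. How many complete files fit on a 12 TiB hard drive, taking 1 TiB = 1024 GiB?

1348

Audio total: 328 + 512 = 840 kbps = 0.840 Mbps.
Total bitrate: 14.990 Mbps.
Per item: 14.990 Mbps × 5220 s = 78,248 Mb = 9,781 MB.
Capacity: 12 TiB = 105,553,116 Mb; 1348.96 items → 1348 complete.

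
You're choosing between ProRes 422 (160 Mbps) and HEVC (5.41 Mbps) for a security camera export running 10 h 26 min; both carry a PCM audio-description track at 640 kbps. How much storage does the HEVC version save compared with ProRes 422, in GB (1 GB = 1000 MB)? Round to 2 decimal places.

725.80 GB

10 h 26 min = 626 min = 37560 s
Audio: 640 kbps = 0.640 Mbps.
ProRes 422: 160.640 Mbps × 37560 s = 6033638.4 Mb = 754.205 GB.
HEVC: 6.050 Mbps × 37560 s = 227238.0 Mb = 28.405 GB.
Saving: 754.205 − 28.405 = 725.800 GB.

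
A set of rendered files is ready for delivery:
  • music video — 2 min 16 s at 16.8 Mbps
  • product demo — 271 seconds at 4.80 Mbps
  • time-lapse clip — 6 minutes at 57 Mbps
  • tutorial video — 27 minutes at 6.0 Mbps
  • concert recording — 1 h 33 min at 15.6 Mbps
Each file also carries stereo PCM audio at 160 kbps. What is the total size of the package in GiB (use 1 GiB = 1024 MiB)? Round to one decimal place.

14.2 GiB

Audio: 160 kbps = 0.160 Mbps.
music video: 16.960 Mbps × 136 s = 2306.6 Mb
product demo: 4.960 Mbps × 271 s = 1344.2 Mb
time-lapse clip: 57.160 Mbps × 360 s = 20577.6 Mb
tutorial video: 6.160 Mbps × 1620 s = 9979.2 Mb
concert recording: 15.760 Mbps × 5580 s = 87940.8 Mb
Total: 122148.3 Mb = 15268.5 MB.
= 14.22 GiB.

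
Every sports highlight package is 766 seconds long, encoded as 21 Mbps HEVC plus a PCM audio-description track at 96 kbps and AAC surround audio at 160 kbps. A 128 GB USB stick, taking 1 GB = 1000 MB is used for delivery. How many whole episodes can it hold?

Audio total: 96 + 160 = 256 kbps = 0.256 Mbps.
Total bitrate: 21.256 Mbps.
Per item: 21.256 Mbps × 766 s = 16,282 Mb = 2,035 MB.
Capacity: 128 GB = 1,024,000 Mb; 62.89 items → 62 complete.

62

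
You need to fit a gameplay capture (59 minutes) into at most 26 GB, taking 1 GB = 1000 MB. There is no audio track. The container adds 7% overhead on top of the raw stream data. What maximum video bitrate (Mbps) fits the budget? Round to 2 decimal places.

Budget: 26 GB = 208000.0 Mb.
Stream payload after overhead: 208000.0 / 1.07 = 194392.5 Mb.
59 min = 3540 s
Total bitrate budget: 194392.5 Mb / 3540 s = 54.913 Mbps.

54.91 Mbps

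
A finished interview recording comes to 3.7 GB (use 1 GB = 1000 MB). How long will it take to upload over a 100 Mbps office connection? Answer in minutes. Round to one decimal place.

File: 3.7 GB = 29600.0 Mb.
At 100 Mbps: 29600.0 / 100 = 296.0 s ≈ 4.93 minutes.

4.9 minutes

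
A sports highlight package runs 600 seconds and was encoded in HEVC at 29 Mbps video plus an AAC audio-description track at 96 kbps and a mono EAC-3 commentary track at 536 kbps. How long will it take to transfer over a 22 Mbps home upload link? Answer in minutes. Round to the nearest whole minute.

13 minutes

Audio total: 96 + 536 = 632 kbps = 0.632 Mbps.
Total bitrate: 29.632 Mbps.
File: 29.632 Mbps × 600 s = 17779.2 Mb.
At 22 Mbps: 17779.2 / 22 = 808.1 s ≈ 13.5 minutes.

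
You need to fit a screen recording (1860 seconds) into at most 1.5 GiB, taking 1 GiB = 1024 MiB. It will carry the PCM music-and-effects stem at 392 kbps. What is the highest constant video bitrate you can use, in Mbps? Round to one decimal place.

Budget: 1.5 GiB = 12884.9 Mb.
Total bitrate budget: 12884.9 Mb / 1860 s = 6.927 Mbps.
Audio: 392 kbps = 0.392 Mbps.
Video: 6.927 − 0.392 = 6.535 Mbps.

6.5 Mbps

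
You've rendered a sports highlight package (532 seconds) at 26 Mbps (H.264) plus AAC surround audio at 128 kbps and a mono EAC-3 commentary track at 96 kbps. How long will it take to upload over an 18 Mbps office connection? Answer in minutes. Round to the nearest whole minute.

13 minutes

Audio total: 128 + 96 = 224 kbps = 0.224 Mbps.
Total bitrate: 26.224 Mbps.
File: 26.224 Mbps × 532 s = 13951.2 Mb.
At 18 Mbps: 13951.2 / 18 = 775.1 s ≈ 12.9 minutes.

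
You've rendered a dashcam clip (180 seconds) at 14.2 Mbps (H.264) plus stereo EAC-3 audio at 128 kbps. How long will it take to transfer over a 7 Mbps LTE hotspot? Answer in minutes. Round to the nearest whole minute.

Audio: 128 kbps = 0.128 Mbps.
Total bitrate: 14.328 Mbps.
File: 14.328 Mbps × 180 s = 2579.0 Mb.
At 7 Mbps: 2579.0 / 7 = 368.4 s ≈ 6.14 minutes.

6 minutes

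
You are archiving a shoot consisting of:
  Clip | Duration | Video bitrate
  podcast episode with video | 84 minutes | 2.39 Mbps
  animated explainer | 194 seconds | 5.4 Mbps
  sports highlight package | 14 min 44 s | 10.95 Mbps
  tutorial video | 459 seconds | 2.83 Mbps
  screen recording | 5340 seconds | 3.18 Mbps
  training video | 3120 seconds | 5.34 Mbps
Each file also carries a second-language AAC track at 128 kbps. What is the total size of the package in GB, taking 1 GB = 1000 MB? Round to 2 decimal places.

Audio: 128 kbps = 0.128 Mbps.
podcast episode with video: 2.518 Mbps × 5040 s = 12690.7 Mb
animated explainer: 5.528 Mbps × 194 s = 1072.4 Mb
sports highlight package: 11.078 Mbps × 884 s = 9793.0 Mb
tutorial video: 2.958 Mbps × 459 s = 1357.7 Mb
screen recording: 3.308 Mbps × 5340 s = 17664.7 Mb
training video: 5.468 Mbps × 3120 s = 17060.2 Mb
Total: 59638.7 Mb = 7454.8 MB.
= 7.455 GB.

7.45 GB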